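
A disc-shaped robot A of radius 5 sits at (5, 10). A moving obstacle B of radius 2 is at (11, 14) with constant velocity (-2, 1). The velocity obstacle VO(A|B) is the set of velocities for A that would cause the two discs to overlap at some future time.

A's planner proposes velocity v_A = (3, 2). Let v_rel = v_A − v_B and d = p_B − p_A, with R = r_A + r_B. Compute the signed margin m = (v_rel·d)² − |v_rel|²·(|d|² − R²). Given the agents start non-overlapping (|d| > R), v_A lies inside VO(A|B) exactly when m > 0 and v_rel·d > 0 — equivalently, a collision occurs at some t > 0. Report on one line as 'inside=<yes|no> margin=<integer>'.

d = (6, 4),  |d|² = 52;  R = 5+2 = 7,  c = 52−7² = 3
v_rel = (5, 1),  |v_rel|² = 26;  v_rel·d = (5)·(6) + (1)·(4) = 34
26·t² − 68·t + 3 = 0  ⇒  m = 34² − 26·3 = 1078
m = 1078 > 0,  v_rel·d = 34 > 0  ⇒  inside

inside=yes margin=1078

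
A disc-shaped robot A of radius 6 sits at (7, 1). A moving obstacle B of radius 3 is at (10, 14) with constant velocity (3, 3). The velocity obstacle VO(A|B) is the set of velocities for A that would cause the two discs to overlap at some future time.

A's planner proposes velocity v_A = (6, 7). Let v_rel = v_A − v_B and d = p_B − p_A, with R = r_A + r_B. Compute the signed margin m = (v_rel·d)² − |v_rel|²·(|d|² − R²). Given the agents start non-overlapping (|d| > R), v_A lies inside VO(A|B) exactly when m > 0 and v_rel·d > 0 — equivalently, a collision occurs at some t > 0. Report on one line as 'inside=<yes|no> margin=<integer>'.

d = (3, 13),  |d|² = 178;  R = 6+3 = 9,  c = 178−9² = 97
v_rel = (3, 4),  |v_rel|² = 25;  v_rel·d = (3)·(3) + (4)·(13) = 61
25·t² − 122·t + 97 = 0  ⇒  m = 61² − 25·97 = 1296
m = 1296 > 0,  v_rel·d = 61 > 0  ⇒  inside

inside=yes margin=1296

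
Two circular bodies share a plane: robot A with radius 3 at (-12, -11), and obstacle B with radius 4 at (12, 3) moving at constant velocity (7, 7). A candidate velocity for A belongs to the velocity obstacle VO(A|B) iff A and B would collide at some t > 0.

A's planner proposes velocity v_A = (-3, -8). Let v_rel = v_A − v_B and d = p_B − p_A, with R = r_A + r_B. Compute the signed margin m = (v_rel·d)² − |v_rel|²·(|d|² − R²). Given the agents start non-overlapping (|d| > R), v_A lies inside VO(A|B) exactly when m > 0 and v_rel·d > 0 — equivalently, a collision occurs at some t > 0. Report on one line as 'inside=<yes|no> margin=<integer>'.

d = (24, 14),  |d|² = 772;  R = 3+4 = 7,  c = 772−7² = 723
v_rel = (-10, -15),  |v_rel|² = 325;  v_rel·d = (-10)·(24) + (-15)·(14) = -450
325·t² + 900·t + 723 = 0  ⇒  m = (-450)² − 325·723 = -32475
m = -32475 < 0,  v_rel·d = -450 < 0  ⇒  outside

inside=no margin=-32475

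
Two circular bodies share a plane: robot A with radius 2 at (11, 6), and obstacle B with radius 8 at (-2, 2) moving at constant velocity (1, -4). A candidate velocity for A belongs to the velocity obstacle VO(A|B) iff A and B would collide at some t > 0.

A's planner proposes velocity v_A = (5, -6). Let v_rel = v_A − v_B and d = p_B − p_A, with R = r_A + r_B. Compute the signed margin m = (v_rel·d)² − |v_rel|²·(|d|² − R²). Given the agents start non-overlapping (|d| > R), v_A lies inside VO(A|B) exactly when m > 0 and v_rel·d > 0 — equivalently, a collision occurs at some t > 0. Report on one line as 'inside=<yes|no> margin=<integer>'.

d = (-13, -4),  |d|² = 185;  R = 2+8 = 10,  c = 185−10² = 85
v_rel = (4, -2),  |v_rel|² = 20;  v_rel·d = (4)·(-13) + (-2)·(-4) = -44
20·t² + 88·t + 85 = 0  ⇒  m = (-44)² − 20·85 = 236
m = 236 > 0,  v_rel·d = -44 < 0  ⇒  outside

inside=no margin=236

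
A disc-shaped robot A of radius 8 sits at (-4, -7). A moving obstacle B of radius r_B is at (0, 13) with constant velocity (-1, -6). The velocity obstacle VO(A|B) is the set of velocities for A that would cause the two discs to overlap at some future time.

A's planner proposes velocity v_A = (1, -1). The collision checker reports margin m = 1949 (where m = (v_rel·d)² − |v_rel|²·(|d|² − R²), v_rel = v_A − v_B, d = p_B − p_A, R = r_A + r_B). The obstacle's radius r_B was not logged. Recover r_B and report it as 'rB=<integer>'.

m = 1949
d = (4, 20);  v_rel = (2, 5),  |v_rel|² = 29
v_rel×d = (2)·(20) − (5)·(4) = 20
since m = R²·29 − 20²:  R² = (400 + 1949) / 29 = 81
R = √81 = 9  ⇒  r_B = 9 − 8 = 1

rB=1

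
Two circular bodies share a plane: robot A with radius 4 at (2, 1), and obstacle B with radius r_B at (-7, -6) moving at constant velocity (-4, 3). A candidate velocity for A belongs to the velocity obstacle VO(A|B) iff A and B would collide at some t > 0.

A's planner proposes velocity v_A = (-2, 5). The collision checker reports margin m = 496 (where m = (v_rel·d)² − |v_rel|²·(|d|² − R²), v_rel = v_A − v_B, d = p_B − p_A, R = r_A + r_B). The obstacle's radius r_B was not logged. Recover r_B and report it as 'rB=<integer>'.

m = 496
d = (-9, -7);  v_rel = (2, 2),  |v_rel|² = 8
v_rel×d = (2)·(-7) − (2)·(-9) = 4
since m = R²·8 − 4²:  R² = (16 + 496) / 8 = 64
R = √64 = 8  ⇒  r_B = 8 − 4 = 4

rB=4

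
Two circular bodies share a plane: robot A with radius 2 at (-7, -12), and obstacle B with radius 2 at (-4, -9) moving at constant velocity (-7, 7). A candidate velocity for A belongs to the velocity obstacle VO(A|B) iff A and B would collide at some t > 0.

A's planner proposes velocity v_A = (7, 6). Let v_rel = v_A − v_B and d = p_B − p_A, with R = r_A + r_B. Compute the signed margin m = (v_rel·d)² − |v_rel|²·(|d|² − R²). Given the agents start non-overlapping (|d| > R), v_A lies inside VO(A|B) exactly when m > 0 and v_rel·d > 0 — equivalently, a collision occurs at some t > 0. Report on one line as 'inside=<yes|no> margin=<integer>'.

d = (3, 3),  |d|² = 18;  R = 2+2 = 4,  c = 18−4² = 2
v_rel = (14, -1),  |v_rel|² = 197;  v_rel·d = (14)·(3) + (-1)·(3) = 39
197·t² − 78·t + 2 = 0  ⇒  m = 39² − 197·2 = 1127
m = 1127 > 0,  v_rel·d = 39 > 0  ⇒  inside

inside=yes margin=1127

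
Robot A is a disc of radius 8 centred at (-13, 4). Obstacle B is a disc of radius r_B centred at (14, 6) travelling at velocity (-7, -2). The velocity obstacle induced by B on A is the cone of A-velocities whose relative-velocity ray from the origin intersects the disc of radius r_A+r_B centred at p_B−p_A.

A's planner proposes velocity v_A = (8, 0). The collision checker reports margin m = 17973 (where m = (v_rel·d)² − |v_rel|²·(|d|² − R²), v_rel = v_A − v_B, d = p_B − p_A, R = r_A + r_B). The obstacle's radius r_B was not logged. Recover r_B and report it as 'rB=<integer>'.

m = 17973
d = (27, 2);  v_rel = (15, 2),  |v_rel|² = 229
v_rel×d = (15)·(2) − (2)·(27) = -24
since m = R²·229 − (-24)²:  R² = (576 + 17973) / 229 = 81
R = √81 = 9  ⇒  r_B = 9 − 8 = 1

rB=1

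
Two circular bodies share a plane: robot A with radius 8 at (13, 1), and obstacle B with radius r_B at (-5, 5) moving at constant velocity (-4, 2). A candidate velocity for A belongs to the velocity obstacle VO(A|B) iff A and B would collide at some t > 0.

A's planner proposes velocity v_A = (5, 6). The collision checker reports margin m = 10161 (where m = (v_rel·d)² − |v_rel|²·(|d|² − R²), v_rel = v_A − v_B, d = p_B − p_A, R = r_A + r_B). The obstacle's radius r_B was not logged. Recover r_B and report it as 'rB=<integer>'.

m = 10161
d = (-18, 4);  v_rel = (9, 4),  |v_rel|² = 97
v_rel×d = (9)·(4) − (4)·(-18) = 108
since m = R²·97 − 108²:  R² = (11664 + 10161) / 97 = 225
R = √225 = 15  ⇒  r_B = 15 − 8 = 7

rB=7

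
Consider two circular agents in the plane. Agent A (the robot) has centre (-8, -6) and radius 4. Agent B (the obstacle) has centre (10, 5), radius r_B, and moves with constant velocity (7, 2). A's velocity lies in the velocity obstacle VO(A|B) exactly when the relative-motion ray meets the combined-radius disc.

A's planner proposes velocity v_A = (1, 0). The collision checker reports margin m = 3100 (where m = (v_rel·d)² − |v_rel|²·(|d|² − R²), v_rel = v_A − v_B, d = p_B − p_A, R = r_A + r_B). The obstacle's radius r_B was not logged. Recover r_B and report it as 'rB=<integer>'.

m = 3100
d = (18, 11);  v_rel = (-6, -2),  |v_rel|² = 40
v_rel×d = (-6)·(11) − (-2)·(18) = -30
since m = R²·40 − (-30)²:  R² = (900 + 3100) / 40 = 100
R = √100 = 10  ⇒  r_B = 10 − 4 = 6

rB=6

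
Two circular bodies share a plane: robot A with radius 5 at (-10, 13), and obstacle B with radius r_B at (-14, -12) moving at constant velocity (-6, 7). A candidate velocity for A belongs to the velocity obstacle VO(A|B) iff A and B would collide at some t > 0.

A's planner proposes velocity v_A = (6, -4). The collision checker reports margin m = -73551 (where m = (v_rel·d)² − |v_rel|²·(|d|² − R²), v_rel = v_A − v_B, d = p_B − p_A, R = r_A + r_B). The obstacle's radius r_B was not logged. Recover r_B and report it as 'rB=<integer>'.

m = -73551
d = (-4, -25);  v_rel = (12, -11),  |v_rel|² = 265
v_rel×d = (12)·(-25) − (-11)·(-4) = -344
since m = R²·265 − (-344)²:  R² = (118336 + -73551) / 265 = 169
R = √169 = 13  ⇒  r_B = 13 − 5 = 8

rB=8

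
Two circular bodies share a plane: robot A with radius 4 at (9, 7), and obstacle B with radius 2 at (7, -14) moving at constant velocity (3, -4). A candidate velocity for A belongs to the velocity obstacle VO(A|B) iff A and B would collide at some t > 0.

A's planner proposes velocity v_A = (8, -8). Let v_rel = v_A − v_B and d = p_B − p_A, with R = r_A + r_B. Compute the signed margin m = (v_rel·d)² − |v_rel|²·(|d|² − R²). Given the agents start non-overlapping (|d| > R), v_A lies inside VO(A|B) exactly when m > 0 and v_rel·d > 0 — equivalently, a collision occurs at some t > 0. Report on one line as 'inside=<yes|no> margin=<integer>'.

d = (-2, -21),  |d|² = 445;  R = 4+2 = 6,  c = 445−6² = 409
v_rel = (5, -4),  |v_rel|² = 41;  v_rel·d = (5)·(-2) + (-4)·(-21) = 74
41·t² − 148·t + 409 = 0  ⇒  m = 74² − 41·409 = -11293
m = -11293 < 0,  v_rel·d = 74 > 0  ⇒  outside

inside=no margin=-11293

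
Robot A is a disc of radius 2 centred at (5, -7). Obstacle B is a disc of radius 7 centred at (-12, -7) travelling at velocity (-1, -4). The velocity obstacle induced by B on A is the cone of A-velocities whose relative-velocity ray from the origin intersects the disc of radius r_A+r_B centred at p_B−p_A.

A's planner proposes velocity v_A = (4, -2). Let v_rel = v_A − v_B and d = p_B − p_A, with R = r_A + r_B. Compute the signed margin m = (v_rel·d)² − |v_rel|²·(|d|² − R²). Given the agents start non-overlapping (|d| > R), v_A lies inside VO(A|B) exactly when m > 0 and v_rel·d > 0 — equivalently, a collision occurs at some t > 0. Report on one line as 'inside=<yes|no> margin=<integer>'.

d = (-17, 0),  |d|² = 289;  R = 2+7 = 9,  c = 289−9² = 208
v_rel = (5, 2),  |v_rel|² = 29;  v_rel·d = (5)·(-17) + (2)·(0) = -85
29·t² + 170·t + 208 = 0  ⇒  m = (-85)² − 29·208 = 1193
m = 1193 > 0,  v_rel·d = -85 < 0  ⇒  outside

inside=no margin=1193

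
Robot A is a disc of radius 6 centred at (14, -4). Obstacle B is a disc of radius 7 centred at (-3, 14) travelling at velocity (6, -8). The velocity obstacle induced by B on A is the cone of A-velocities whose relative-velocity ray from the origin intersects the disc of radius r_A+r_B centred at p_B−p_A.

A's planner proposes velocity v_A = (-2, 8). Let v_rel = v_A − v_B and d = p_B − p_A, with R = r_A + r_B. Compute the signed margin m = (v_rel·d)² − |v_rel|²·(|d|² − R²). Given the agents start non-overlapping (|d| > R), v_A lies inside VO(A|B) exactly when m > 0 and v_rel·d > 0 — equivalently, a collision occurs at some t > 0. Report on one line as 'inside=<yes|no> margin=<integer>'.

d = (-17, 18),  |d|² = 613;  R = 6+7 = 13,  c = 613−13² = 444
v_rel = (-8, 16),  |v_rel|² = 320;  v_rel·d = (-8)·(-17) + (16)·(18) = 424
320·t² − 848·t + 444 = 0  ⇒  m = 424² − 320·444 = 37696
m = 37696 > 0,  v_rel·d = 424 > 0  ⇒  inside

inside=yes margin=37696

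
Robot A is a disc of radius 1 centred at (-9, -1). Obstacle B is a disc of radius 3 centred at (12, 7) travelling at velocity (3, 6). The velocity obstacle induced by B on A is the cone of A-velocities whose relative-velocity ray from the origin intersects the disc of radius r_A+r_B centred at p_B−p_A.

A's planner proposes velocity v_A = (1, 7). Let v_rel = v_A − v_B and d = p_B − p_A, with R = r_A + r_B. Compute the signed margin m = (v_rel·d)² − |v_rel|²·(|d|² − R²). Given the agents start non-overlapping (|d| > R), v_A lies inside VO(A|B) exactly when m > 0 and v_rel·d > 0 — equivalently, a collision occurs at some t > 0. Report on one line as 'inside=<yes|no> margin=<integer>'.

d = (21, 8),  |d|² = 505;  R = 1+3 = 4,  c = 505−4² = 489
v_rel = (-2, 1),  |v_rel|² = 5;  v_rel·d = (-2)·(21) + (1)·(8) = -34
5·t² + 68·t + 489 = 0  ⇒  m = (-34)² − 5·489 = -1289
m = -1289 < 0,  v_rel·d = -34 < 0  ⇒  outside

inside=no margin=-1289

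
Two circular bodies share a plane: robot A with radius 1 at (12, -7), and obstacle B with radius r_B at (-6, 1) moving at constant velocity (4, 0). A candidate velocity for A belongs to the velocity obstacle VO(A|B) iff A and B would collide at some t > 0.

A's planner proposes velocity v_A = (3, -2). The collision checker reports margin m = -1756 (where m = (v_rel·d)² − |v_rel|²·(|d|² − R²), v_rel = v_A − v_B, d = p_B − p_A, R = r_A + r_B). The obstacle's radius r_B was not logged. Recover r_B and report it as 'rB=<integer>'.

m = -1756
d = (-18, 8);  v_rel = (-1, -2),  |v_rel|² = 5
v_rel×d = (-1)·(8) − (-2)·(-18) = -44
since m = R²·5 − (-44)²:  R² = (1936 + -1756) / 5 = 36
R = √36 = 6  ⇒  r_B = 6 − 1 = 5

rB=5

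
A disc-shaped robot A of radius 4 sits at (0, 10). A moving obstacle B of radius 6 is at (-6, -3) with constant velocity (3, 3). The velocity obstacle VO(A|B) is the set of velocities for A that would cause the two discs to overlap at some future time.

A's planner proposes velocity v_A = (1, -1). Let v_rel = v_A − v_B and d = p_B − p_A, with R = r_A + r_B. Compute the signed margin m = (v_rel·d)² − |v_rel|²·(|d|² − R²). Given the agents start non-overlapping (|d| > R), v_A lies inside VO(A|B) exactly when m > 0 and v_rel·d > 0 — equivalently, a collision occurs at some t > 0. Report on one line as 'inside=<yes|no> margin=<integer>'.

d = (-6, -13),  |d|² = 205;  R = 4+6 = 10,  c = 205−10² = 105
v_rel = (-2, -4),  |v_rel|² = 20;  v_rel·d = (-2)·(-6) + (-4)·(-13) = 64
20·t² − 128·t + 105 = 0  ⇒  m = 64² − 20·105 = 1996
m = 1996 > 0,  v_rel·d = 64 > 0  ⇒  inside

inside=yes margin=1996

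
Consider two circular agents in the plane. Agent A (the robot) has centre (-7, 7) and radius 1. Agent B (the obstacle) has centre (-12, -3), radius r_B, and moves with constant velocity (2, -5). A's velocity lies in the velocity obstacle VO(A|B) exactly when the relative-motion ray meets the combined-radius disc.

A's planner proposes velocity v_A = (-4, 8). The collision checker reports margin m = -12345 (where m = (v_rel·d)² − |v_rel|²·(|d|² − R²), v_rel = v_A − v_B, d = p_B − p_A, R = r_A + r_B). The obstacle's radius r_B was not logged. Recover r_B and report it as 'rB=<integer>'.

m = -12345
d = (-5, -10);  v_rel = (-6, 13),  |v_rel|² = 205
v_rel×d = (-6)·(-10) − (13)·(-5) = 125
since m = R²·205 − 125²:  R² = (15625 + -12345) / 205 = 16
R = √16 = 4  ⇒  r_B = 4 − 1 = 3

rB=3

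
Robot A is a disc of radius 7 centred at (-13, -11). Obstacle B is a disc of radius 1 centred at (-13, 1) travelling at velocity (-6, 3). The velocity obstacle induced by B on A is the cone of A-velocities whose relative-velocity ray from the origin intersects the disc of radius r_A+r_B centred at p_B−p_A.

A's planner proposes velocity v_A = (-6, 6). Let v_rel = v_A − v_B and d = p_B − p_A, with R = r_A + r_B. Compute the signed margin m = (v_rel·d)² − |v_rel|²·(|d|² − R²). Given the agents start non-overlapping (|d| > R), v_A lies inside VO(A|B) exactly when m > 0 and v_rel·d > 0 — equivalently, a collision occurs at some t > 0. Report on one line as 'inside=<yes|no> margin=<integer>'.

d = (0, 12),  |d|² = 144;  R = 7+1 = 8,  c = 144−8² = 80
v_rel = (0, 3),  |v_rel|² = 9;  v_rel·d = (0)·(0) + (3)·(12) = 36
9·t² − 72·t + 80 = 0  ⇒  m = 36² − 9·80 = 576
m = 576 > 0,  v_rel·d = 36 > 0  ⇒  inside

inside=yes margin=576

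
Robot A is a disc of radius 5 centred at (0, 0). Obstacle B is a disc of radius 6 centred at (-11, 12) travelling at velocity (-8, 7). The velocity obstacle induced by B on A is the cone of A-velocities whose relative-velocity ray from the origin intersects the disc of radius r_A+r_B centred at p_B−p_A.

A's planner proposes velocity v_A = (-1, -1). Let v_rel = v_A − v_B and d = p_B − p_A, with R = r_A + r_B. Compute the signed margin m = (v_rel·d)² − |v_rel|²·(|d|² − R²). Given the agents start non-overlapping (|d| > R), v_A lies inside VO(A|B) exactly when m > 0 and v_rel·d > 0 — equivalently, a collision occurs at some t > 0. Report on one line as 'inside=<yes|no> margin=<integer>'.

d = (-11, 12),  |d|² = 265;  R = 5+6 = 11,  c = 265−11² = 144
v_rel = (7, -8),  |v_rel|² = 113;  v_rel·d = (7)·(-11) + (-8)·(12) = -173
113·t² + 346·t + 144 = 0  ⇒  m = (-173)² − 113·144 = 13657
m = 13657 > 0,  v_rel·d = -173 < 0  ⇒  outside

inside=no margin=13657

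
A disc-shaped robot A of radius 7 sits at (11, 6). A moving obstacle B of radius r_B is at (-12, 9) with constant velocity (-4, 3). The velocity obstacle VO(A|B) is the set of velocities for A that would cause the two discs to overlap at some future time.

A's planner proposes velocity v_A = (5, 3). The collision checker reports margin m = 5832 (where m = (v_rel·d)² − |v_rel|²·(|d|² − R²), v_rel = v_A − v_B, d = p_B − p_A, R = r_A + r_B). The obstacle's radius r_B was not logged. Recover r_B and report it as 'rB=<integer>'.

m = 5832
d = (-23, 3);  v_rel = (9, 0),  |v_rel|² = 81
v_rel×d = (9)·(3) − (0)·(-23) = 27
since m = R²·81 − 27²:  R² = (729 + 5832) / 81 = 81
R = √81 = 9  ⇒  r_B = 9 − 7 = 2

rB=2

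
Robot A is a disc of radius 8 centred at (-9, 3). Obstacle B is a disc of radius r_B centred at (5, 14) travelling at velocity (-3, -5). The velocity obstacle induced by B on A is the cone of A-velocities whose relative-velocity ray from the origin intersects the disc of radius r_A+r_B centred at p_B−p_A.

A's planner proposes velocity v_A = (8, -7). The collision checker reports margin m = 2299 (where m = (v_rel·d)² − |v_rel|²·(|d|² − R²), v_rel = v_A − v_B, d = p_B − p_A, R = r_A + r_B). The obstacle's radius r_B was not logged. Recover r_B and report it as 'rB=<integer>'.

m = 2299
d = (14, 11);  v_rel = (11, -2),  |v_rel|² = 125
v_rel×d = (11)·(11) − (-2)·(14) = 149
since m = R²·125 − 149²:  R² = (22201 + 2299) / 125 = 196
R = √196 = 14  ⇒  r_B = 14 − 8 = 6

rB=6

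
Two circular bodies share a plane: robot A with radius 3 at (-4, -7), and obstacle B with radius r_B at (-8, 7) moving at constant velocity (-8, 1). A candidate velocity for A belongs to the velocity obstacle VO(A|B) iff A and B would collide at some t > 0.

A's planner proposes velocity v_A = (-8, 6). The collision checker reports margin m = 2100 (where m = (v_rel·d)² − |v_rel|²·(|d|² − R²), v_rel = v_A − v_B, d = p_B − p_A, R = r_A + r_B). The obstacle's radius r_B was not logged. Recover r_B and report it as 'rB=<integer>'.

m = 2100
d = (-4, 14);  v_rel = (0, 5),  |v_rel|² = 25
v_rel×d = (0)·(14) − (5)·(-4) = 20
since m = R²·25 − 20²:  R² = (400 + 2100) / 25 = 100
R = √100 = 10  ⇒  r_B = 10 − 3 = 7

rB=7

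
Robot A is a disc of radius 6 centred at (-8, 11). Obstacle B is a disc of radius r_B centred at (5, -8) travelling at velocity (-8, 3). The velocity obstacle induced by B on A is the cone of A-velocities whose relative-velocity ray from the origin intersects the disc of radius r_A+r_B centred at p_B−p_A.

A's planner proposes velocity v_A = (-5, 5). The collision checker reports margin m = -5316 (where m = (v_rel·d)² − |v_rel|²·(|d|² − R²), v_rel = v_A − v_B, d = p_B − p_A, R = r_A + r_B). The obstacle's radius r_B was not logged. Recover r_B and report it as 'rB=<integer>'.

m = -5316
d = (13, -19);  v_rel = (3, 2),  |v_rel|² = 13
v_rel×d = (3)·(-19) − (2)·(13) = -83
since m = R²·13 − (-83)²:  R² = (6889 + -5316) / 13 = 121
R = √121 = 11  ⇒  r_B = 11 − 6 = 5

rB=5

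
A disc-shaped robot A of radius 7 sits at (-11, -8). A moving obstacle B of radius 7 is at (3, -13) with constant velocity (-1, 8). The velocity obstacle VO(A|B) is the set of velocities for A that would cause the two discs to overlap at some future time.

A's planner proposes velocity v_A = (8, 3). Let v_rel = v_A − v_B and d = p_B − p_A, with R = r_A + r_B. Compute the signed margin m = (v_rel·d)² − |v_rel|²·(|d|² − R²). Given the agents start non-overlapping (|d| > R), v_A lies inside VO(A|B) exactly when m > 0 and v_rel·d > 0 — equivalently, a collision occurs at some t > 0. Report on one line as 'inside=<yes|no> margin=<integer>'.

d = (14, -5),  |d|² = 221;  R = 7+7 = 14,  c = 221−14² = 25
v_rel = (9, -5),  |v_rel|² = 106;  v_rel·d = (9)·(14) + (-5)·(-5) = 151
106·t² − 302·t + 25 = 0  ⇒  m = 151² − 106·25 = 20151
m = 20151 > 0,  v_rel·d = 151 > 0  ⇒  inside

inside=yes margin=20151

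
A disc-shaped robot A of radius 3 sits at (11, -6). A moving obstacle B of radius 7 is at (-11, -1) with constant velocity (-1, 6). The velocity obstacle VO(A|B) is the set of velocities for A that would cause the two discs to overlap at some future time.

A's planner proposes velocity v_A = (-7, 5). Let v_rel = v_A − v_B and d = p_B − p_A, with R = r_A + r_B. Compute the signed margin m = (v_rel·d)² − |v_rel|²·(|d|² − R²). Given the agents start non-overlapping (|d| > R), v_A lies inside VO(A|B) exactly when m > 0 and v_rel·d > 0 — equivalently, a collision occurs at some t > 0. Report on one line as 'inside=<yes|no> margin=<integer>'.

d = (-22, 5),  |d|² = 509;  R = 3+7 = 10,  c = 509−10² = 409
v_rel = (-6, -1),  |v_rel|² = 37;  v_rel·d = (-6)·(-22) + (-1)·(5) = 127
37·t² − 254·t + 409 = 0  ⇒  m = 127² − 37·409 = 996
m = 996 > 0,  v_rel·d = 127 > 0  ⇒  inside

inside=yes margin=996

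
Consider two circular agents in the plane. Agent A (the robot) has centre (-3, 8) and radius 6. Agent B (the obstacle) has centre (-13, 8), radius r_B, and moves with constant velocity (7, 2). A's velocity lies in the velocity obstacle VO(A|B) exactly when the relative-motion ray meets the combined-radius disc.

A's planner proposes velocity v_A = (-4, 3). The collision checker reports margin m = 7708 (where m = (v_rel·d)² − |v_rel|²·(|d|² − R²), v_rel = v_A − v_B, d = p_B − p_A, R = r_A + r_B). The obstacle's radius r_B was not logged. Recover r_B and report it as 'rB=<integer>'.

m = 7708
d = (-10, 0);  v_rel = (-11, 1),  |v_rel|² = 122
v_rel×d = (-11)·(0) − (1)·(-10) = 10
since m = R²·122 − 10²:  R² = (100 + 7708) / 122 = 64
R = √64 = 8  ⇒  r_B = 8 − 6 = 2

rB=2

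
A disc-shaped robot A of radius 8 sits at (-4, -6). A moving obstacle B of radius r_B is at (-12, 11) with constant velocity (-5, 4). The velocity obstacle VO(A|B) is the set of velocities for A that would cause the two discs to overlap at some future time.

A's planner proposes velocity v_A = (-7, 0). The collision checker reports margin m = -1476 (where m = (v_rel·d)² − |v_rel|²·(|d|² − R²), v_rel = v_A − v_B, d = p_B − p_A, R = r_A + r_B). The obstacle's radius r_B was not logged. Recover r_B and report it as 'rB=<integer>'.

m = -1476
d = (-8, 17);  v_rel = (-2, -4),  |v_rel|² = 20
v_rel×d = (-2)·(17) − (-4)·(-8) = -66
since m = R²·20 − (-66)²:  R² = (4356 + -1476) / 20 = 144
R = √144 = 12  ⇒  r_B = 12 − 8 = 4

rB=4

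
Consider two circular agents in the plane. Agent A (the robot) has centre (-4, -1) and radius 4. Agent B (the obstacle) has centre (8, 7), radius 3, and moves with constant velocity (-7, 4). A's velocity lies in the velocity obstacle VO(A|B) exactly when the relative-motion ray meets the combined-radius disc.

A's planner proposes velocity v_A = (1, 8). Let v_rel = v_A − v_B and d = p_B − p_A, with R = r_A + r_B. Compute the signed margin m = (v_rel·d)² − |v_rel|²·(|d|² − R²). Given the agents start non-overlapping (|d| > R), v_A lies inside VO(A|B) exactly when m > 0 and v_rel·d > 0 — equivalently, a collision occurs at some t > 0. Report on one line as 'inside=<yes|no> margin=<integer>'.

d = (12, 8),  |d|² = 208;  R = 4+3 = 7,  c = 208−7² = 159
v_rel = (8, 4),  |v_rel|² = 80;  v_rel·d = (8)·(12) + (4)·(8) = 128
80·t² − 256·t + 159 = 0  ⇒  m = 128² − 80·159 = 3664
m = 3664 > 0,  v_rel·d = 128 > 0  ⇒  inside

inside=yes margin=3664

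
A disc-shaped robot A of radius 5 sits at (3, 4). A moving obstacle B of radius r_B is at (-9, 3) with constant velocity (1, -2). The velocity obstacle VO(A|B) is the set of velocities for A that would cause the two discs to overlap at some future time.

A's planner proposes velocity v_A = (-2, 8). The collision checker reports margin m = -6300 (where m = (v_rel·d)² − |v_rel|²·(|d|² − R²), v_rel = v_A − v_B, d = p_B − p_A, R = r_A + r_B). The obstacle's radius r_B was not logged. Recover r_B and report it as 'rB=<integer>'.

m = -6300
d = (-12, -1);  v_rel = (-3, 10),  |v_rel|² = 109
v_rel×d = (-3)·(-1) − (10)·(-12) = 123
since m = R²·109 − 123²:  R² = (15129 + -6300) / 109 = 81
R = √81 = 9  ⇒  r_B = 9 − 5 = 4

rB=4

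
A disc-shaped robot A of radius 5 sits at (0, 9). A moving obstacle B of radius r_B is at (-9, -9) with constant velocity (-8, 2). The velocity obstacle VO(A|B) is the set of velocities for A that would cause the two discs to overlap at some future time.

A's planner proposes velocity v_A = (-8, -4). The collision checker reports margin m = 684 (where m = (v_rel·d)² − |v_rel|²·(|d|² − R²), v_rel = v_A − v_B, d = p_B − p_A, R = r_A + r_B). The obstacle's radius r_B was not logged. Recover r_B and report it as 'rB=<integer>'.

m = 684
d = (-9, -18);  v_rel = (0, -6),  |v_rel|² = 36
v_rel×d = (0)·(-18) − (-6)·(-9) = -54
since m = R²·36 − (-54)²:  R² = (2916 + 684) / 36 = 100
R = √100 = 10  ⇒  r_B = 10 − 5 = 5

rB=5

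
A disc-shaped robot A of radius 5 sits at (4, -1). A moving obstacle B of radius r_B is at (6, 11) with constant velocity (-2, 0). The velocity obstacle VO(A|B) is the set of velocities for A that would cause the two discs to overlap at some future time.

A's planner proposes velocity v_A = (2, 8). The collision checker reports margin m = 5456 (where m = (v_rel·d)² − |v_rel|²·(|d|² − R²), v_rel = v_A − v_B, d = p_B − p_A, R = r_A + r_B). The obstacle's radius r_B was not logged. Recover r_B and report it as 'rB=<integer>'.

m = 5456
d = (2, 12);  v_rel = (4, 8),  |v_rel|² = 80
v_rel×d = (4)·(12) − (8)·(2) = 32
since m = R²·80 − 32²:  R² = (1024 + 5456) / 80 = 81
R = √81 = 9  ⇒  r_B = 9 − 5 = 4

rB=4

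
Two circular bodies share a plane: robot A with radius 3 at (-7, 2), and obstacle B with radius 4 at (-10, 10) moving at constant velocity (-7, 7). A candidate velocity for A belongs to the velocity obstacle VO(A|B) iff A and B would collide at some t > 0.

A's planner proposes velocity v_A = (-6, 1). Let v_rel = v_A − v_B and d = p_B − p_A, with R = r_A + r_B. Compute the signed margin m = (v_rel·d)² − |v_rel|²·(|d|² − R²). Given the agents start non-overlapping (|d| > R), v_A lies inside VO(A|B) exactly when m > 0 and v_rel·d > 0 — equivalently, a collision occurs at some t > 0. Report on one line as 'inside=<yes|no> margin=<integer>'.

d = (-3, 8),  |d|² = 73;  R = 3+4 = 7,  c = 73−7² = 24
v_rel = (1, -6),  |v_rel|² = 37;  v_rel·d = (1)·(-3) + (-6)·(8) = -51
37·t² + 102·t + 24 = 0  ⇒  m = (-51)² − 37·24 = 1713
m = 1713 > 0,  v_rel·d = -51 < 0  ⇒  outside

inside=no margin=1713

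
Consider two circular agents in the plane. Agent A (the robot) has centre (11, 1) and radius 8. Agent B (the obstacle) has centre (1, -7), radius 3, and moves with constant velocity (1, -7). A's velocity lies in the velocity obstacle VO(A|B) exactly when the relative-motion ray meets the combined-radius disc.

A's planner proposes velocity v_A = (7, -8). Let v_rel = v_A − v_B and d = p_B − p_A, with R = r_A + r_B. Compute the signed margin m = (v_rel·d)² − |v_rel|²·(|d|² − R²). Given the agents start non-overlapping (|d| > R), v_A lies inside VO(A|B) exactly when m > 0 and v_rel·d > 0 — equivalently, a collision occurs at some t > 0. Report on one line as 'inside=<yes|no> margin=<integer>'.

d = (-10, -8),  |d|² = 164;  R = 8+3 = 11,  c = 164−11² = 43
v_rel = (6, -1),  |v_rel|² = 37;  v_rel·d = (6)·(-10) + (-1)·(-8) = -52
37·t² + 104·t + 43 = 0  ⇒  m = (-52)² − 37·43 = 1113
m = 1113 > 0,  v_rel·d = -52 < 0  ⇒  outside

inside=no margin=1113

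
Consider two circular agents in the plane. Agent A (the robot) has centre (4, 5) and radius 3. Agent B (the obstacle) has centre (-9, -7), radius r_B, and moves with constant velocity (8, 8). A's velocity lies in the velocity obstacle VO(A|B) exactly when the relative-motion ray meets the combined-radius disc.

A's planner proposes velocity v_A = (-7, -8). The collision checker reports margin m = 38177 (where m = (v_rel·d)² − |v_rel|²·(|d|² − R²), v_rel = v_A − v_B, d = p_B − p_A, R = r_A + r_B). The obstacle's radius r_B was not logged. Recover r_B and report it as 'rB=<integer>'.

m = 38177
d = (-13, -12);  v_rel = (-15, -16),  |v_rel|² = 481
v_rel×d = (-15)·(-12) − (-16)·(-13) = -28
since m = R²·481 − (-28)²:  R² = (784 + 38177) / 481 = 81
R = √81 = 9  ⇒  r_B = 9 − 3 = 6

rB=6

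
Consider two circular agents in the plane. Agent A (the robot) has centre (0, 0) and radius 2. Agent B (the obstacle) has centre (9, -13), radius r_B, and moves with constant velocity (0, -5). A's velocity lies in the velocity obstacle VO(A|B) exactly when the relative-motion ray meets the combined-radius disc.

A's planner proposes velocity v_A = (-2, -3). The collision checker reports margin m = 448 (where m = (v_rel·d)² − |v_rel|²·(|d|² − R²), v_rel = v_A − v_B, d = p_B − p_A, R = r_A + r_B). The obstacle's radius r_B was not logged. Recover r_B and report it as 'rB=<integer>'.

m = 448
d = (9, -13);  v_rel = (-2, 2),  |v_rel|² = 8
v_rel×d = (-2)·(-13) − (2)·(9) = 8
since m = R²·8 − 8²:  R² = (64 + 448) / 8 = 64
R = √64 = 8  ⇒  r_B = 8 − 2 = 6

rB=6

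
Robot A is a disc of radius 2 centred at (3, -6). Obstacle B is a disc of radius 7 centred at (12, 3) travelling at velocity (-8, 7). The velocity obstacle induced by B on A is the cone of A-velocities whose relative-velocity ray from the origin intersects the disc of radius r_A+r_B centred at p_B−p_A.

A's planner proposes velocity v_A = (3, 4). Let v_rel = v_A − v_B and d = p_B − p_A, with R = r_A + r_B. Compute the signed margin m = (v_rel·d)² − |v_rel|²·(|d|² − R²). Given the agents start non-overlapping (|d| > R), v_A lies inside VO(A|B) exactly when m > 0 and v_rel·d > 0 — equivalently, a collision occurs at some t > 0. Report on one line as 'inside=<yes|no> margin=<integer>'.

d = (9, 9),  |d|² = 162;  R = 2+7 = 9,  c = 162−9² = 81
v_rel = (11, -3),  |v_rel|² = 130;  v_rel·d = (11)·(9) + (-3)·(9) = 72
130·t² − 144·t + 81 = 0  ⇒  m = 72² − 130·81 = -5346
m = -5346 < 0,  v_rel·d = 72 > 0  ⇒  outside

inside=no margin=-5346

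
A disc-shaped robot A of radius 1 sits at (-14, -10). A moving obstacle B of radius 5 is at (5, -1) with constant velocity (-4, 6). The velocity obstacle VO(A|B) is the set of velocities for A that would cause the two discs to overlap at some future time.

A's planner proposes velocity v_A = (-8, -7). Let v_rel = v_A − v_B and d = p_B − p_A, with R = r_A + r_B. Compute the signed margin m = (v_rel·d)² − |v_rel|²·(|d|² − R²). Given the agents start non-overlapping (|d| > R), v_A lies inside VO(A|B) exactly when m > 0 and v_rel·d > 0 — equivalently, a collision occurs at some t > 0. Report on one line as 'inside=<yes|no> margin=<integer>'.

d = (19, 9),  |d|² = 442;  R = 1+5 = 6,  c = 442−6² = 406
v_rel = (-4, -13),  |v_rel|² = 185;  v_rel·d = (-4)·(19) + (-13)·(9) = -193
185·t² + 386·t + 406 = 0  ⇒  m = (-193)² − 185·406 = -37861
m = -37861 < 0,  v_rel·d = -193 < 0  ⇒  outside

inside=no margin=-37861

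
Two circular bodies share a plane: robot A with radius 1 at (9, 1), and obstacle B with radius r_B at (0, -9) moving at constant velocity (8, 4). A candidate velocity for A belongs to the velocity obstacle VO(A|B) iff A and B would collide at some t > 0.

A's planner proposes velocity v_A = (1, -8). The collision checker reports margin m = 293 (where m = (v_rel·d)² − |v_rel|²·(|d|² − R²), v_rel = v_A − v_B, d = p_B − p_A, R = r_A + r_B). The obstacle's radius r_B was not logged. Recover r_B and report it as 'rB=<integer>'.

m = 293
d = (-9, -10);  v_rel = (-7, -12),  |v_rel|² = 193
v_rel×d = (-7)·(-10) − (-12)·(-9) = -38
since m = R²·193 − (-38)²:  R² = (1444 + 293) / 193 = 9
R = √9 = 3  ⇒  r_B = 3 − 1 = 2

rB=2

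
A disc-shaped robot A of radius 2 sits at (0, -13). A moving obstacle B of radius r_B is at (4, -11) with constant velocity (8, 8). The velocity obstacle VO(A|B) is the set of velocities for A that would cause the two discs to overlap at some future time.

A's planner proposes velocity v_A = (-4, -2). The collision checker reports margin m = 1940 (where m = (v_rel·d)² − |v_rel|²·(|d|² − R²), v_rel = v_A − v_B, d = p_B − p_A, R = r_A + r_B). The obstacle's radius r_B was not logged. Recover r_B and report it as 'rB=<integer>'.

m = 1940
d = (4, 2);  v_rel = (-12, -10),  |v_rel|² = 244
v_rel×d = (-12)·(2) − (-10)·(4) = 16
since m = R²·244 − 16²:  R² = (256 + 1940) / 244 = 9
R = √9 = 3  ⇒  r_B = 3 − 2 = 1

rB=1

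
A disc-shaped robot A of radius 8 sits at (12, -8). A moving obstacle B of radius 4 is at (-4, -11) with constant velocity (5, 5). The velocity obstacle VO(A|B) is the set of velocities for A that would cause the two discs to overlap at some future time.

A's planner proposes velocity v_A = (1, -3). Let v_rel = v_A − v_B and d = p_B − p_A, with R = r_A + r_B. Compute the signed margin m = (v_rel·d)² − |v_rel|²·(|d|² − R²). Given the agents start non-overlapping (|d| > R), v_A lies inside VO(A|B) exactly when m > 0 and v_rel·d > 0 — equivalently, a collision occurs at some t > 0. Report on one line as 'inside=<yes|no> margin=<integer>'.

d = (-16, -3),  |d|² = 265;  R = 8+4 = 12,  c = 265−12² = 121
v_rel = (-4, -8),  |v_rel|² = 80;  v_rel·d = (-4)·(-16) + (-8)·(-3) = 88
80·t² − 176·t + 121 = 0  ⇒  m = 88² − 80·121 = -1936
m = -1936 < 0,  v_rel·d = 88 > 0  ⇒  outside

inside=no margin=-1936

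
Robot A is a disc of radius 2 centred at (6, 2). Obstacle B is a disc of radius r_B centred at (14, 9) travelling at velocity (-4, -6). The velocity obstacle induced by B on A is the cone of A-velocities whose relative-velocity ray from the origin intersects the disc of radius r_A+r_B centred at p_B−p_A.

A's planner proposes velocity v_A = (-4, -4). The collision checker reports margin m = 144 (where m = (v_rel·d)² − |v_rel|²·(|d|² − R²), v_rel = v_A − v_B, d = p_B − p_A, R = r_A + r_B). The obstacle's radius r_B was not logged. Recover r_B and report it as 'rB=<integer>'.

m = 144
d = (8, 7);  v_rel = (0, 2),  |v_rel|² = 4
v_rel×d = (0)·(7) − (2)·(8) = -16
since m = R²·4 − (-16)²:  R² = (256 + 144) / 4 = 100
R = √100 = 10  ⇒  r_B = 10 − 2 = 8

rB=8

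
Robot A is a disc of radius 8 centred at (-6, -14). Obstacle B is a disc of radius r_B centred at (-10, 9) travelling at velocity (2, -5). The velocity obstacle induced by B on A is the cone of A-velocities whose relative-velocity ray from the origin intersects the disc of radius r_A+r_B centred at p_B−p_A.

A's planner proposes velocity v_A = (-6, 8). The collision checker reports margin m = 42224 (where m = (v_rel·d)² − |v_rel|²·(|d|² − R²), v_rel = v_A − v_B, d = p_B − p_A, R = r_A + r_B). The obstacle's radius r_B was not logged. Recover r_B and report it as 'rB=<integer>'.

m = 42224
d = (-4, 23);  v_rel = (-8, 13),  |v_rel|² = 233
v_rel×d = (-8)·(23) − (13)·(-4) = -132
since m = R²·233 − (-132)²:  R² = (17424 + 42224) / 233 = 256
R = √256 = 16  ⇒  r_B = 16 − 8 = 8

rB=8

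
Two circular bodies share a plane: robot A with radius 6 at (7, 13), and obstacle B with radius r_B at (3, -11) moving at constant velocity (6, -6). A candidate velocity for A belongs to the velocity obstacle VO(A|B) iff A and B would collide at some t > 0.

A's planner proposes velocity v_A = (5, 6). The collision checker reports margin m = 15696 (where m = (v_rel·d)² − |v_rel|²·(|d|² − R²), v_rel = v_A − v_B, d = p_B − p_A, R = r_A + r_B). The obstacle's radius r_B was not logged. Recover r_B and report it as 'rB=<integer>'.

m = 15696
d = (-4, -24);  v_rel = (-1, 12),  |v_rel|² = 145
v_rel×d = (-1)·(-24) − (12)·(-4) = 72
since m = R²·145 − 72²:  R² = (5184 + 15696) / 145 = 144
R = √144 = 12  ⇒  r_B = 12 − 6 = 6

rB=6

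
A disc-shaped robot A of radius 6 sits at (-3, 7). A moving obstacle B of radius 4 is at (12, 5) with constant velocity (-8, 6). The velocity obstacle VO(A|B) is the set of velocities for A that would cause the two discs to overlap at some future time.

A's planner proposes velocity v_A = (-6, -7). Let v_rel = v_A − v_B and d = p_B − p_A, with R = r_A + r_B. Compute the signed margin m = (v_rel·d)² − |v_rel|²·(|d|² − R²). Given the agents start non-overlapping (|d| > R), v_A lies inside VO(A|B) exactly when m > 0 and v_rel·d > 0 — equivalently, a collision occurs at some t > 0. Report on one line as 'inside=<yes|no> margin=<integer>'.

d = (15, -2),  |d|² = 229;  R = 6+4 = 10,  c = 229−10² = 129
v_rel = (2, -13),  |v_rel|² = 173;  v_rel·d = (2)·(15) + (-13)·(-2) = 56
173·t² − 112·t + 129 = 0  ⇒  m = 56² − 173·129 = -19181
m = -19181 < 0,  v_rel·d = 56 > 0  ⇒  outside

inside=no margin=-19181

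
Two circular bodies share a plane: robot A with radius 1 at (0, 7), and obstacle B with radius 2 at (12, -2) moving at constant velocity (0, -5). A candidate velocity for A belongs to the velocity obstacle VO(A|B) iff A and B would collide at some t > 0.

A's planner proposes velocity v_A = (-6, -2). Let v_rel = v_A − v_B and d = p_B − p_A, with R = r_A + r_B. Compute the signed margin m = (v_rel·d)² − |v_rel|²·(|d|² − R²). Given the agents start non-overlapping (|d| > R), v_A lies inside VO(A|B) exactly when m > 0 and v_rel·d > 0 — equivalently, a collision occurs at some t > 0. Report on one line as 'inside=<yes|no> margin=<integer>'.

d = (12, -9),  |d|² = 225;  R = 1+2 = 3,  c = 225−3² = 216
v_rel = (-6, 3),  |v_rel|² = 45;  v_rel·d = (-6)·(12) + (3)·(-9) = -99
45·t² + 198·t + 216 = 0  ⇒  m = (-99)² − 45·216 = 81
m = 81 > 0,  v_rel·d = -99 < 0  ⇒  outside

inside=no margin=81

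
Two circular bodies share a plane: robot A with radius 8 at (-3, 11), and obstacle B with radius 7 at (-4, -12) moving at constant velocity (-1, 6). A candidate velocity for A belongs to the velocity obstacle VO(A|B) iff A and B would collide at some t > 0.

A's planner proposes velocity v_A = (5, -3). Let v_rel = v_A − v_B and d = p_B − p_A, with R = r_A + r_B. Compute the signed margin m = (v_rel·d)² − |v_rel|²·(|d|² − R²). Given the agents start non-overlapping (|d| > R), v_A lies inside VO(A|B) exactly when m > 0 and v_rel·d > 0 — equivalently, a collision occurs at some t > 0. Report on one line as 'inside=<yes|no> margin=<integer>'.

d = (-1, -23),  |d|² = 530;  R = 8+7 = 15,  c = 530−15² = 305
v_rel = (6, -9),  |v_rel|² = 117;  v_rel·d = (6)·(-1) + (-9)·(-23) = 201
117·t² − 402·t + 305 = 0  ⇒  m = 201² − 117·305 = 4716
m = 4716 > 0,  v_rel·d = 201 > 0  ⇒  inside

inside=yes margin=4716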